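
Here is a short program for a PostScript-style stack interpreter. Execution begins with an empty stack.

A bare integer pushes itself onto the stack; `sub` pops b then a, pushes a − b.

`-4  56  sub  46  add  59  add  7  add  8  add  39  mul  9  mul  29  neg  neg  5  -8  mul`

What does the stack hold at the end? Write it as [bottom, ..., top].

-4   [-4]
56   [-4, 56]
sub  [-60]
46   [-60, 46]
add  [-14]
59   [-14, 59]
add  [45]
7    [45, 7]
add  [52]
8    [52, 8]
add  [60]
39   [60, 39]
mul  [2340]
9    [2340, 9]
mul  [21060]
29   [21060, 29]
neg  [21060, -29]
neg  [21060, 29]
5    [21060, 29, 5]
-8   [21060, 29, 5, -8]
mul  [21060, 29, -40]

[21060, 29, -40]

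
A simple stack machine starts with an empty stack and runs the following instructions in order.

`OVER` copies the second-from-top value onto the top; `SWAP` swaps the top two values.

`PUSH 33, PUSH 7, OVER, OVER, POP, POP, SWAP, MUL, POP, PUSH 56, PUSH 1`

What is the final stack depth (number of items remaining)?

PUSH 33  [33]
PUSH 7   [33, 7]
OVER     [33, 7, 33]
OVER     [33, 7, 33, 7]
POP      [33, 7, 33]
POP      [33, 7]
SWAP     [7, 33]
MUL      [231]
POP      []
PUSH 56  [56]
PUSH 1   [56, 1]

2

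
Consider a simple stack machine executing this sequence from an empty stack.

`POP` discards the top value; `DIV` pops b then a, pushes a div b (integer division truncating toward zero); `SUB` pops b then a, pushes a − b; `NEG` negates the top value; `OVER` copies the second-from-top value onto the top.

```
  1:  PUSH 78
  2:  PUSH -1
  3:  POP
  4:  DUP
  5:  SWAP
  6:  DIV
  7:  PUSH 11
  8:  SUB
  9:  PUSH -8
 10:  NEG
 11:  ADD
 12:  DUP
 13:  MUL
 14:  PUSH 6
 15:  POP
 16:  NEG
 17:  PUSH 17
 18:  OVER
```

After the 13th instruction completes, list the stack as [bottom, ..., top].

PUSH 78  78
PUSH -1  78 -1
POP      78
DUP      78 78
SWAP     78 78
DIV      1
PUSH 11  1 11
SUB      -10
PUSH -8  -10 -8
NEG      -10 8
ADD      -2
DUP      -2 -2
MUL      4

[4]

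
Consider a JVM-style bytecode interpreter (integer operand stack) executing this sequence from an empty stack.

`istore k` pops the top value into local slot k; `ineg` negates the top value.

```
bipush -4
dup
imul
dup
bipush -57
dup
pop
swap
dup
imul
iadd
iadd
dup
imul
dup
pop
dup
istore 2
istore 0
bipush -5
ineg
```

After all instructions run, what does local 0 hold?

bipush -4  : -4
dup        : -4 -4
imul       : 16
dup        : 16 16
bipush -57 : 16 16 -57
dup        : 16 16 -57 -57
pop        : 16 16 -57
swap       : 16 -57 16
dup        : 16 -57 16 16
imul       : 16 -57 256
iadd       : 16 199
iadd       : 215
dup        : 215 215
imul       : 46225
dup        : 46225 46225
pop        : 46225
dup        : 46225 46225
istore 2   : 46225
istore 0   : (empty)
bipush -5  : -5
ineg       : 5

46225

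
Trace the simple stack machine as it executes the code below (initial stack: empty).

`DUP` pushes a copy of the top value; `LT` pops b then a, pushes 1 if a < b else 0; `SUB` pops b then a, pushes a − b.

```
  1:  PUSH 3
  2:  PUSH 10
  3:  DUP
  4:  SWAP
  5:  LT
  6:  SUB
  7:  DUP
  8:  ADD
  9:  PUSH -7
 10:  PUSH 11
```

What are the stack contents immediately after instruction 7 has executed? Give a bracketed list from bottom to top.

PUSH 3   [3]
PUSH 10  [3, 10]
DUP      [3, 10, 10]
SWAP     [3, 10, 10]
LT       [3, 0]
SUB      [3]
DUP      [3, 3]

[3, 3]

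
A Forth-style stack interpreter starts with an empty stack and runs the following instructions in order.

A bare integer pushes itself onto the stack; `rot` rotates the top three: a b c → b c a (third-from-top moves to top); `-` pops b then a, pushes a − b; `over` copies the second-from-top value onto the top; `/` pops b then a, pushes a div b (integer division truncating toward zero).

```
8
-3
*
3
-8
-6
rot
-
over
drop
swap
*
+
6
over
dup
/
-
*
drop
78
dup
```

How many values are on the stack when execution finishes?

8    : [8]
-3   : [8, -3]
*    : [-24]
3    : [-24, 3]
-8   : [-24, 3, -8]
-6   : [-24, 3, -8, -6]
rot  : [-24, -8, -6, 3]
-    : [-24, -8, -9]
over : [-24, -8, -9, -8]
drop : [-24, -8, -9]
swap : [-24, -9, -8]
*    : [-24, 72]
+    : [48]
6    : [48, 6]
over : [48, 6, 48]
dup  : [48, 6, 48, 48]
/    : [48, 6, 1]
-    : [48, 5]
*    : [240]
drop : []
78   : [78]
dup  : [78, 78]

2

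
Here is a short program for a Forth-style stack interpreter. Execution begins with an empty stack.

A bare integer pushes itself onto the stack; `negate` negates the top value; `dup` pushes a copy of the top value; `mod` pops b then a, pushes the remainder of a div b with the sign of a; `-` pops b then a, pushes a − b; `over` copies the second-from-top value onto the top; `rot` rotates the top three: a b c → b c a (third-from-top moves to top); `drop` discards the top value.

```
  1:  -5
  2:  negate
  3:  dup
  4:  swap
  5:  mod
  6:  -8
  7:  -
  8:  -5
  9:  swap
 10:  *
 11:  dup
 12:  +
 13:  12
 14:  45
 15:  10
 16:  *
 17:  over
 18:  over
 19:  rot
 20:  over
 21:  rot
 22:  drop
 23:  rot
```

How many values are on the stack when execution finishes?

-5     -> -5
negate -> 5
dup    -> 5 5
swap   -> 5 5
mod    -> 0
-8     -> 0 -8
-      -> 8
-5     -> 8 -5
swap   -> -5 8
*      -> -40
dup    -> -40 -40
+      -> -80
12     -> -80 12
45     -> -80 12 45
10     -> -80 12 45 10
*      -> -80 12 450
over   -> -80 12 450 12
over   -> -80 12 450 12 450
rot    -> -80 12 12 450 450
over   -> -80 12 12 450 450 450
rot    -> -80 12 12 450 450 450
drop   -> -80 12 12 450 450
rot    -> -80 12 450 450 12

5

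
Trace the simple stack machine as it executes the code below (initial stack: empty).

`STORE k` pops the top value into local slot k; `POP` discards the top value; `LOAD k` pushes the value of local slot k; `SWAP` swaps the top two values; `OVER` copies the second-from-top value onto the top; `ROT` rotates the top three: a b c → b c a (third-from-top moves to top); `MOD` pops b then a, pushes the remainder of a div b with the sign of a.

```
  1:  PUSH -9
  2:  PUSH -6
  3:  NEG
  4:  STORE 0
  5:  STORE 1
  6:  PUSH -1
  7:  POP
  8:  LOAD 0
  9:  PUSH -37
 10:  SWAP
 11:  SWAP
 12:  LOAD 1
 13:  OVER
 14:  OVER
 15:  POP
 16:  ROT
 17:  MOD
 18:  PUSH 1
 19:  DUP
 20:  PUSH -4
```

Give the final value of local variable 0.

6

PUSH -9  → -9
PUSH -6  → -9 -6
NEG      → -9 6
STORE 0  → -9
STORE 1  → (empty)
PUSH -1  → -1
POP      → (empty)
LOAD 0   → 6
PUSH -37 → 6 -37
SWAP     → -37 6
SWAP     → 6 -37
LOAD 1   → 6 -37 -9
OVER     → 6 -37 -9 -37
OVER     → 6 -37 -9 -37 -9
POP      → 6 -37 -9 -37
ROT      → 6 -9 -37 -37
MOD      → 6 -9 0
PUSH 1   → 6 -9 0 1
DUP      → 6 -9 0 1 1
PUSH -4  → 6 -9 0 1 1 -4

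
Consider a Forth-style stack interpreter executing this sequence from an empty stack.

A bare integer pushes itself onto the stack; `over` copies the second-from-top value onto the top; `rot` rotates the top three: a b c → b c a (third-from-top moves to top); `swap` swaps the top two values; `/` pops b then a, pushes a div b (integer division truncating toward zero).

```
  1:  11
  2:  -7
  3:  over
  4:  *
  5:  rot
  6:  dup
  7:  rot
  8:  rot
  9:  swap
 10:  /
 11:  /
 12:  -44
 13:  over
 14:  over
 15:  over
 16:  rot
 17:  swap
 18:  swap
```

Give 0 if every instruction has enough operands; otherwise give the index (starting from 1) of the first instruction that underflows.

11   : 11
-7   : 11 -7
over : 11 -7 11
*    : 11 -77
rot  — needs 3 operands, stack has 2 → underflow

5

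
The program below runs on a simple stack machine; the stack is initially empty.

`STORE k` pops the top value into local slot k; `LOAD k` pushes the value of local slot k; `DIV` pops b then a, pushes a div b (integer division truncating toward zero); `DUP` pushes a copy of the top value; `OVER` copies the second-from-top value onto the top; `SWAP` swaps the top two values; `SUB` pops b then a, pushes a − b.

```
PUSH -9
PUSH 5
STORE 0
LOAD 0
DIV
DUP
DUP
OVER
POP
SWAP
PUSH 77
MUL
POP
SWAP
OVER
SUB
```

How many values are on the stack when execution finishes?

2

PUSH -9 → -9
PUSH 5  → -9 5
STORE 0 → -9
LOAD 0  → -9 5
DIV     → -1
DUP     → -1 -1
DUP     → -1 -1 -1
OVER    → -1 -1 -1 -1
POP     → -1 -1 -1
SWAP    → -1 -1 -1
PUSH 77 → -1 -1 -1 77
MUL     → -1 -1 -77
POP     → -1 -1
SWAP    → -1 -1
OVER    → -1 -1 -1
SUB     → -1 0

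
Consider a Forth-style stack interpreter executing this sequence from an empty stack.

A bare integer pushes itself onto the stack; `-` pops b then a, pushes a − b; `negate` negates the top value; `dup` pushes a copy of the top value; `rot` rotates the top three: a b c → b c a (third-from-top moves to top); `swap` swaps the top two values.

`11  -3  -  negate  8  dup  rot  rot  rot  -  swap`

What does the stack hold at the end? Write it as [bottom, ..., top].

[0, -14]

11     : [11]
-3     : [11, -3]
-      : [14]
negate : [-14]
8      : [-14, 8]
dup    : [-14, 8, 8]
rot    : [8, 8, -14]
rot    : [8, -14, 8]
rot    : [-14, 8, 8]
-      : [-14, 0]
swap   : [0, -14]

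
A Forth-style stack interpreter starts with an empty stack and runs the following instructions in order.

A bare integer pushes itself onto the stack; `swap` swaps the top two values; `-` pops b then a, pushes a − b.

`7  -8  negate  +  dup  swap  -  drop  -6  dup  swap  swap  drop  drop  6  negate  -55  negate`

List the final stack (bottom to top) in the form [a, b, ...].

[-6, 55]

7      -> [7]
-8     -> [7, -8]
negate -> [7, 8]
+      -> [15]
dup    -> [15, 15]
swap   -> [15, 15]
-      -> [0]
drop   -> []
-6     -> [-6]
dup    -> [-6, -6]
swap   -> [-6, -6]
swap   -> [-6, -6]
drop   -> [-6]
drop   -> []
6      -> [6]
negate -> [-6]
-55    -> [-6, -55]
negate -> [-6, 55]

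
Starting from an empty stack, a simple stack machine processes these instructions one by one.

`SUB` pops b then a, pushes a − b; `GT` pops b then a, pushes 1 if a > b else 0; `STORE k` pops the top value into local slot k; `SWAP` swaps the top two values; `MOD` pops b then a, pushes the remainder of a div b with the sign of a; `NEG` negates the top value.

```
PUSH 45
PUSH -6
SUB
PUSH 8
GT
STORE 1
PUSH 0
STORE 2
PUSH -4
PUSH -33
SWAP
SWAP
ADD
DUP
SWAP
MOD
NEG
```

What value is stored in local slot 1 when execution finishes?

1

PUSH 45   [45]
PUSH -6   [45, -6]
SUB       [51]
PUSH 8    [51, 8]
GT        [1]
STORE 1   []
PUSH 0    [0]
STORE 2   []
PUSH -4   [-4]
PUSH -33  [-4, -33]
SWAP      [-33, -4]
SWAP      [-4, -33]
ADD       [-37]
DUP       [-37, -37]
SWAP      [-37, -37]
MOD       [0]
NEG       [0]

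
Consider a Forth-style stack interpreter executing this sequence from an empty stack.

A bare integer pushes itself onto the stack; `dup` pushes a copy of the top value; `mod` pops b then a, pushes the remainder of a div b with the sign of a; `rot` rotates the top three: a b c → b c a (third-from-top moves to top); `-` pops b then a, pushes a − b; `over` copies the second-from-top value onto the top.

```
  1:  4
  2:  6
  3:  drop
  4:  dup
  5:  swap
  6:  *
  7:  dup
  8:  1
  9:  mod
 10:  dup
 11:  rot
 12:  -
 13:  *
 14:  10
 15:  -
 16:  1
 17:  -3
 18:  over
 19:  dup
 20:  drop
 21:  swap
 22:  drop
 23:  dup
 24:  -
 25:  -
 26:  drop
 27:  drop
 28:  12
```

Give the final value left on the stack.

12

4     [4]
6     [4, 6]
drop  [4]
dup   [4, 4]
swap  [4, 4]
*     [16]
dup   [16, 16]
1     [16, 16, 1]
mod   [16, 0]
dup   [16, 0, 0]
rot   [0, 0, 16]
-     [0, -16]
*     [0]
10    [0, 10]
-     [-10]
1     [-10, 1]
-3    [-10, 1, -3]
over  [-10, 1, -3, 1]
dup   [-10, 1, -3, 1, 1]
drop  [-10, 1, -3, 1]
swap  [-10, 1, 1, -3]
drop  [-10, 1, 1]
dup   [-10, 1, 1, 1]
-     [-10, 1, 0]
-     [-10, 1]
drop  [-10]
drop  []
12    [12]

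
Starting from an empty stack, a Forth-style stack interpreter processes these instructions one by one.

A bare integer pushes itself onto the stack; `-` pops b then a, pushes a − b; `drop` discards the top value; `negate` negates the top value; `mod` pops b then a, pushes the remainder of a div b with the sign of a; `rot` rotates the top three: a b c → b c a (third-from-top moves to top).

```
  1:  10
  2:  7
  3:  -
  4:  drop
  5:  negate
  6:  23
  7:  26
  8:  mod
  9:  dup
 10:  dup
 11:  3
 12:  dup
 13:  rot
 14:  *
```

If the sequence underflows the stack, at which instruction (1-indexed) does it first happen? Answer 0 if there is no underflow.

5

10   -> [10]
7    -> [10, 7]
-    -> [3]
drop -> []
negate  — needs 1 operand, stack has 0 → underflow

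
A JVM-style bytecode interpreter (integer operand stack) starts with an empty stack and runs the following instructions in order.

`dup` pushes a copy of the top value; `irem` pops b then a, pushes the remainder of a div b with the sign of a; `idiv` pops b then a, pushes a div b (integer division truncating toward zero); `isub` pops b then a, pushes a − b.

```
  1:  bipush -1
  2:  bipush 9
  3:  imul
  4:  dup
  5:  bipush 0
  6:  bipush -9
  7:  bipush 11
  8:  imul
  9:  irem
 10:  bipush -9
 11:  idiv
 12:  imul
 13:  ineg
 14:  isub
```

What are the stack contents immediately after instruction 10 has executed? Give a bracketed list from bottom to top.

bipush -1 → [-1]
bipush 9  → [-1, 9]
imul      → [-9]
dup       → [-9, -9]
bipush 0  → [-9, -9, 0]
bipush -9 → [-9, -9, 0, -9]
bipush 11 → [-9, -9, 0, -9, 11]
imul      → [-9, -9, 0, -99]
irem      → [-9, -9, 0]
bipush -9 → [-9, -9, 0, -9]

[-9, -9, 0, -9]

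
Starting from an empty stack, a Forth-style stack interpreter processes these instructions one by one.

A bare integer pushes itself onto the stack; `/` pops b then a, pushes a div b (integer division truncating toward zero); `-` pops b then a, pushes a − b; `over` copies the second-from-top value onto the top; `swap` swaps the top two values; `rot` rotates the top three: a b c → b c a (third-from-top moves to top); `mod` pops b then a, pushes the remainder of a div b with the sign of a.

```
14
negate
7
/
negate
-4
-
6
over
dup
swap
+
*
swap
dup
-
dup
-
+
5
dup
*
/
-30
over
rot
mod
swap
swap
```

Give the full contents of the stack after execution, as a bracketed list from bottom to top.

[-30, 0]

14     -> [14]
negate -> [-14]
7      -> [-14, 7]
/      -> [-2]
negate -> [2]
-4     -> [2, -4]
-      -> [6]
6      -> [6, 6]
over   -> [6, 6, 6]
dup    -> [6, 6, 6, 6]
swap   -> [6, 6, 6, 6]
+      -> [6, 6, 12]
*      -> [6, 72]
swap   -> [72, 6]
dup    -> [72, 6, 6]
-      -> [72, 0]
dup    -> [72, 0, 0]
-      -> [72, 0]
+      -> [72]
5      -> [72, 5]
dup    -> [72, 5, 5]
*      -> [72, 25]
/      -> [2]
-30    -> [2, -30]
over   -> [2, -30, 2]
rot    -> [-30, 2, 2]
mod    -> [-30, 0]
swap   -> [0, -30]
swap   -> [-30, 0]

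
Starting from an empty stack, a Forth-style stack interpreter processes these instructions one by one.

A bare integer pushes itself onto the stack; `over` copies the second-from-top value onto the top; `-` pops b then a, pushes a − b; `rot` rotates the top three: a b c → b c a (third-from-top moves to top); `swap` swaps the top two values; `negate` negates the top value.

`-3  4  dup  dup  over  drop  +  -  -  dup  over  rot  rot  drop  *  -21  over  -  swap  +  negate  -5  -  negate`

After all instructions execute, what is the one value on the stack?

-26

-3     → -3
4      → -3 4
dup    → -3 4 4
dup    → -3 4 4 4
over   → -3 4 4 4 4
drop   → -3 4 4 4
+      → -3 4 8
-      → -3 -4
-      → 1
dup    → 1 1
over   → 1 1 1
rot    → 1 1 1
rot    → 1 1 1
drop   → 1 1
*      → 1
-21    → 1 -21
over   → 1 -21 1
-      → 1 -22
swap   → -22 1
+      → -21
negate → 21
-5     → 21 -5
-      → 26
negate → -26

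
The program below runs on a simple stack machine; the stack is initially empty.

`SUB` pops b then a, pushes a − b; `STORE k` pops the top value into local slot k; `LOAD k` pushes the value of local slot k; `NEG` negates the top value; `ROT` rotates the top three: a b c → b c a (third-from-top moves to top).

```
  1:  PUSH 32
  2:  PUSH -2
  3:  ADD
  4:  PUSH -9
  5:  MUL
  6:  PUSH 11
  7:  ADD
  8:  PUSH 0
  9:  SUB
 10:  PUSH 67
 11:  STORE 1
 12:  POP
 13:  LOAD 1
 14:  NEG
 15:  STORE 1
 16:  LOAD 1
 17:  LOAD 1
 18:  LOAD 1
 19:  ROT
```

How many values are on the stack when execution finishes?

3

PUSH 32 -> [32]
PUSH -2 -> [32, -2]
ADD     -> [30]
PUSH -9 -> [30, -9]
MUL     -> [-270]
PUSH 11 -> [-270, 11]
ADD     -> [-259]
PUSH 0  -> [-259, 0]
SUB     -> [-259]
PUSH 67 -> [-259, 67]
STORE 1 -> [-259]
POP     -> []
LOAD 1  -> [67]
NEG     -> [-67]
STORE 1 -> []
LOAD 1  -> [-67]
LOAD 1  -> [-67, -67]
LOAD 1  -> [-67, -67, -67]
ROT     -> [-67, -67, -67]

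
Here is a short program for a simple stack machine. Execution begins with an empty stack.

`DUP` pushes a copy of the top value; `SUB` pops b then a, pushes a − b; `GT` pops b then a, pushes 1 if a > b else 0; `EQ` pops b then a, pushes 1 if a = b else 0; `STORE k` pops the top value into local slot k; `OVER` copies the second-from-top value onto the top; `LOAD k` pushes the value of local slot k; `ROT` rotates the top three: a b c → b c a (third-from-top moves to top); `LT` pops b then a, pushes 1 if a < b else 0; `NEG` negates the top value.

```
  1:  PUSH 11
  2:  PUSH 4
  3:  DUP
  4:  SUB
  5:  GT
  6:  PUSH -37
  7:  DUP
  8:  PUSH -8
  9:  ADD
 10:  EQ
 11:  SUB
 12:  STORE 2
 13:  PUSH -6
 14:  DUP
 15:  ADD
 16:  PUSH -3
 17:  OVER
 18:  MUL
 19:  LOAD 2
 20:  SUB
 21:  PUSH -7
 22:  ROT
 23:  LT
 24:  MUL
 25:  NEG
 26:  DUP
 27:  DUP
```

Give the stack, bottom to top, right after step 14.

[-6, -6]

PUSH 11  : [11]
PUSH 4   : [11, 4]
DUP      : [11, 4, 4]
SUB      : [11, 0]
GT       : [1]
PUSH -37 : [1, -37]
DUP      : [1, -37, -37]
PUSH -8  : [1, -37, -37, -8]
ADD      : [1, -37, -45]
EQ       : [1, 0]
SUB      : [1]
STORE 2  : []
PUSH -6  : [-6]
DUP      : [-6, -6]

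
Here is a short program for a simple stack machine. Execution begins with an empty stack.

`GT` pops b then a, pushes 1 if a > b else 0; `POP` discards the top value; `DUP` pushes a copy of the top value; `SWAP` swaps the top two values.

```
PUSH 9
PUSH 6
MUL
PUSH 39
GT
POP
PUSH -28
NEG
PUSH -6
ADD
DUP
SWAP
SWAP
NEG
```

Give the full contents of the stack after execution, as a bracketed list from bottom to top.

PUSH 9   : [9]
PUSH 6   : [9, 6]
MUL      : [54]
PUSH 39  : [54, 39]
GT       : [1]
POP      : []
PUSH -28 : [-28]
NEG      : [28]
PUSH -6  : [28, -6]
ADD      : [22]
DUP      : [22, 22]
SWAP     : [22, 22]
SWAP     : [22, 22]
NEG      : [22, -22]

[22, -22]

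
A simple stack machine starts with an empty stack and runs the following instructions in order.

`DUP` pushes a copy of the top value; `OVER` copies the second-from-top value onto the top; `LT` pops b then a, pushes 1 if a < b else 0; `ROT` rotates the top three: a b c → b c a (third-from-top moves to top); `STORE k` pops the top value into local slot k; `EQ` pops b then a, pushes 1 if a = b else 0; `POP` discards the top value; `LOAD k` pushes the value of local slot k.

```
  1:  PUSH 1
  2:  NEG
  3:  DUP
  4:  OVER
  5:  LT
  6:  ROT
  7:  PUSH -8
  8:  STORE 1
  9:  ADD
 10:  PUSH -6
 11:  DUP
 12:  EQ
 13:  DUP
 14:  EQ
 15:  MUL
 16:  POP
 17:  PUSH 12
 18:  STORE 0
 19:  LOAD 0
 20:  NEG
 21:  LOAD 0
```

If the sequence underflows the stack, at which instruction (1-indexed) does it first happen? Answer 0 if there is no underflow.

6

PUSH 1 -> 1
NEG    -> -1
DUP    -> -1 -1
OVER   -> -1 -1 -1
LT     -> -1 0
ROT  — needs 3 operands, stack has 2 → underflow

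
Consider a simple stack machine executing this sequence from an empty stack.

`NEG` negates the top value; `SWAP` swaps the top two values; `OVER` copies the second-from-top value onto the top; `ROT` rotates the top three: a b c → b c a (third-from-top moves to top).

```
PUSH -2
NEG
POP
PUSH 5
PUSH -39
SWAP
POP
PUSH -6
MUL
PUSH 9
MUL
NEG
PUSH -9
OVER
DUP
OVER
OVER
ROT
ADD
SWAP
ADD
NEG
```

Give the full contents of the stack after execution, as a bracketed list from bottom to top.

[-2106, -9, -2106, 6318]

PUSH -2  → -2
NEG      → 2
POP      → (empty)
PUSH 5   → 5
PUSH -39 → 5 -39
SWAP     → -39 5
POP      → -39
PUSH -6  → -39 -6
MUL      → 234
PUSH 9   → 234 9
MUL      → 2106
NEG      → -2106
PUSH -9  → -2106 -9
OVER     → -2106 -9 -2106
DUP      → -2106 -9 -2106 -2106
OVER     → -2106 -9 -2106 -2106 -2106
OVER     → -2106 -9 -2106 -2106 -2106 -2106
ROT      → -2106 -9 -2106 -2106 -2106 -2106
ADD      → -2106 -9 -2106 -2106 -4212
SWAP     → -2106 -9 -2106 -4212 -2106
ADD      → -2106 -9 -2106 -6318
NEG      → -2106 -9 -2106 6318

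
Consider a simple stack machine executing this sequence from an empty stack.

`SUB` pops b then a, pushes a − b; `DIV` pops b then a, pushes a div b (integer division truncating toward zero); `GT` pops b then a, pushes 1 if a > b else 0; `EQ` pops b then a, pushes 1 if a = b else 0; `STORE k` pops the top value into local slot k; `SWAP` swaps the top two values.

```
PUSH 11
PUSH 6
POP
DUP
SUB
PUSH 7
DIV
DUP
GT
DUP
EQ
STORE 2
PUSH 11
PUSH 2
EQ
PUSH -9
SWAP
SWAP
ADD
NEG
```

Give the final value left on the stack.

PUSH 11 → [11]
PUSH 6  → [11, 6]
POP     → [11]
DUP     → [11, 11]
SUB     → [0]
PUSH 7  → [0, 7]
DIV     → [0]
DUP     → [0, 0]
GT      → [0]
DUP     → [0, 0]
EQ      → [1]
STORE 2 → []
PUSH 11 → [11]
PUSH 2  → [11, 2]
EQ      → [0]
PUSH -9 → [0, -9]
SWAP    → [-9, 0]
SWAP    → [0, -9]
ADD     → [-9]
NEG     → [9]

9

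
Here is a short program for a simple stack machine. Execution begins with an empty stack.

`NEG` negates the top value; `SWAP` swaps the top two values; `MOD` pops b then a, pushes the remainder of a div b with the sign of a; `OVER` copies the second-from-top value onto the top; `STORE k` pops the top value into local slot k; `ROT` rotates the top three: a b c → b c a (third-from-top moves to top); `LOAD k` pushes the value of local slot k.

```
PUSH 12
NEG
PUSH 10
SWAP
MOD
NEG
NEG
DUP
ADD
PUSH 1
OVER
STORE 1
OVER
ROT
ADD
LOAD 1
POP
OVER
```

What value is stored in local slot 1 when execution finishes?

PUSH 12  [12]
NEG      [-12]
PUSH 10  [-12, 10]
SWAP     [10, -12]
MOD      [10]
NEG      [-10]
NEG      [10]
DUP      [10, 10]
ADD      [20]
PUSH 1   [20, 1]
OVER     [20, 1, 20]
STORE 1  [20, 1]
OVER     [20, 1, 20]
ROT      [1, 20, 20]
ADD      [1, 40]
LOAD 1   [1, 40, 20]
POP      [1, 40]
OVER     [1, 40, 1]

20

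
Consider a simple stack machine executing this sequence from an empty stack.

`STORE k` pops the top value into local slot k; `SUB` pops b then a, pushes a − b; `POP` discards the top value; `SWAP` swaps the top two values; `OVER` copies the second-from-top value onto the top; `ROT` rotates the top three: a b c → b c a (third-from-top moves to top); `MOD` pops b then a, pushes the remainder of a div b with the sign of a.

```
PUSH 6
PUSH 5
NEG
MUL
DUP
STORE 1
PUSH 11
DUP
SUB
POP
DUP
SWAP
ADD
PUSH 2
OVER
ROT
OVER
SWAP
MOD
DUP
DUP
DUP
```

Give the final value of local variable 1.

-30

PUSH 6  → 6
PUSH 5  → 6 5
NEG     → 6 -5
MUL     → -30
DUP     → -30 -30
STORE 1 → -30
PUSH 11 → -30 11
DUP     → -30 11 11
SUB     → -30 0
POP     → -30
DUP     → -30 -30
SWAP    → -30 -30
ADD     → -60
PUSH 2  → -60 2
OVER    → -60 2 -60
ROT     → 2 -60 -60
OVER    → 2 -60 -60 -60
SWAP    → 2 -60 -60 -60
MOD     → 2 -60 0
DUP     → 2 -60 0 0
DUP     → 2 -60 0 0 0
DUP     → 2 -60 0 0 0 0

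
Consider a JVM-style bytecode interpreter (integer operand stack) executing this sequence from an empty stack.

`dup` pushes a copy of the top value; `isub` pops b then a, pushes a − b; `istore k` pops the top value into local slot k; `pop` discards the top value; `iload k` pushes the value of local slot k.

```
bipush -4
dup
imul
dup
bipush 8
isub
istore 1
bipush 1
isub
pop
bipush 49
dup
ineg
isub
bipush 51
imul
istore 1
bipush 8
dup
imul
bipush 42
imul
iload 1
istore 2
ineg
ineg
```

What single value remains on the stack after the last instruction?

2688

bipush -4  -4
dup        -4 -4
imul       16
dup        16 16
bipush 8   16 16 8
isub       16 8
istore 1   16
bipush 1   16 1
isub       15
pop        (empty)
bipush 49  49
dup        49 49
ineg       49 -49
isub       98
bipush 51  98 51
imul       4998
istore 1   (empty)
bipush 8   8
dup        8 8
imul       64
bipush 42  64 42
imul       2688
iload 1    2688 4998
istore 2   2688
ineg       -2688
ineg       2688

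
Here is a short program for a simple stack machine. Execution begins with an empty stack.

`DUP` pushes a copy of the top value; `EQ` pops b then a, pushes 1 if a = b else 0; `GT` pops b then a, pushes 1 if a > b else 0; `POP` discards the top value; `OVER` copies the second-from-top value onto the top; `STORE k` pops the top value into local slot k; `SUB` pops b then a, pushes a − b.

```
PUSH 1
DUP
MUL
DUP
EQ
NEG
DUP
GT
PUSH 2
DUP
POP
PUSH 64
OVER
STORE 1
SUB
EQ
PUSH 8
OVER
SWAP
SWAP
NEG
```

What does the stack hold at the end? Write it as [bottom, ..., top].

[0, 8, 0]

PUSH 1   [1]
DUP      [1, 1]
MUL      [1]
DUP      [1, 1]
EQ       [1]
NEG      [-1]
DUP      [-1, -1]
GT       [0]
PUSH 2   [0, 2]
DUP      [0, 2, 2]
POP      [0, 2]
PUSH 64  [0, 2, 64]
OVER     [0, 2, 64, 2]
STORE 1  [0, 2, 64]
SUB      [0, -62]
EQ       [0]
PUSH 8   [0, 8]
OVER     [0, 8, 0]
SWAP     [0, 0, 8]
SWAP     [0, 8, 0]
NEG      [0, 8, 0]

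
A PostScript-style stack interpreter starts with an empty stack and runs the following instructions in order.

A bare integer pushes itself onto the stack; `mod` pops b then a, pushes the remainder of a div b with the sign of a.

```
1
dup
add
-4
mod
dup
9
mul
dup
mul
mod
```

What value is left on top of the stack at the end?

2

1   -> 1
dup -> 1 1
add -> 2
-4  -> 2 -4
mod -> 2
dup -> 2 2
9   -> 2 2 9
mul -> 2 18
dup -> 2 18 18
mul -> 2 324
mod -> 2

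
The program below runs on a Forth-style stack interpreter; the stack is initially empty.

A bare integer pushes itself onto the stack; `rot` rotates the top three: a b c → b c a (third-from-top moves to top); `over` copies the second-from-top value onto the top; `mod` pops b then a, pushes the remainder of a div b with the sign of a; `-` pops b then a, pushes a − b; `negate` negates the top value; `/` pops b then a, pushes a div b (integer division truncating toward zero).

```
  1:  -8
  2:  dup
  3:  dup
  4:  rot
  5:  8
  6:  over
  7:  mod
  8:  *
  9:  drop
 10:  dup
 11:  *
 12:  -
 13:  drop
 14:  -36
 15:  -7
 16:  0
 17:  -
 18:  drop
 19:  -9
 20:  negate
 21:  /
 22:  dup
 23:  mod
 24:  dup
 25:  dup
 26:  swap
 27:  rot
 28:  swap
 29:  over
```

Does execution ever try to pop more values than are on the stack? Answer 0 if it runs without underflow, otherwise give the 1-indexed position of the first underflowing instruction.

0

-8     : [-8]
dup    : [-8, -8]
dup    : [-8, -8, -8]
rot    : [-8, -8, -8]
8      : [-8, -8, -8, 8]
over   : [-8, -8, -8, 8, -8]
mod    : [-8, -8, -8, 0]
*      : [-8, -8, 0]
drop   : [-8, -8]
dup    : [-8, -8, -8]
*      : [-8, 64]
-      : [-72]
drop   : []
-36    : [-36]
-7     : [-36, -7]
0      : [-36, -7, 0]
-      : [-36, -7]
drop   : [-36]
-9     : [-36, -9]
negate : [-36, 9]
/      : [-4]
dup    : [-4, -4]
mod    : [0]
dup    : [0, 0]
dup    : [0, 0, 0]
swap   : [0, 0, 0]
rot    : [0, 0, 0]
swap   : [0, 0, 0]
over   : [0, 0, 0, 0]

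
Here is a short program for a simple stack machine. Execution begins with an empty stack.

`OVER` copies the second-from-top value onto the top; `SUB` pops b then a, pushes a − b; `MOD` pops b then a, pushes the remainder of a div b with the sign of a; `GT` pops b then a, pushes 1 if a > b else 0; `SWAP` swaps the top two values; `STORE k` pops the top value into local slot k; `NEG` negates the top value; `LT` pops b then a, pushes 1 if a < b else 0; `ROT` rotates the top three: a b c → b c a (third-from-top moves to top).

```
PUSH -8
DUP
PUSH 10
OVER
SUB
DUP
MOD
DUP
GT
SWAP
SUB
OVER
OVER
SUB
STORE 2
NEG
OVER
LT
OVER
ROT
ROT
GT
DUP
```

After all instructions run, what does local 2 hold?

PUSH -8  -8
DUP      -8 -8
PUSH 10  -8 -8 10
OVER     -8 -8 10 -8
SUB      -8 -8 18
DUP      -8 -8 18 18
MOD      -8 -8 0
DUP      -8 -8 0 0
GT       -8 -8 0
SWAP     -8 0 -8
SUB      -8 8
OVER     -8 8 -8
OVER     -8 8 -8 8
SUB      -8 8 -16
STORE 2  -8 8
NEG      -8 -8
OVER     -8 -8 -8
LT       -8 0
OVER     -8 0 -8
ROT      0 -8 -8
ROT      -8 -8 0
GT       -8 0
DUP      -8 0 0

-16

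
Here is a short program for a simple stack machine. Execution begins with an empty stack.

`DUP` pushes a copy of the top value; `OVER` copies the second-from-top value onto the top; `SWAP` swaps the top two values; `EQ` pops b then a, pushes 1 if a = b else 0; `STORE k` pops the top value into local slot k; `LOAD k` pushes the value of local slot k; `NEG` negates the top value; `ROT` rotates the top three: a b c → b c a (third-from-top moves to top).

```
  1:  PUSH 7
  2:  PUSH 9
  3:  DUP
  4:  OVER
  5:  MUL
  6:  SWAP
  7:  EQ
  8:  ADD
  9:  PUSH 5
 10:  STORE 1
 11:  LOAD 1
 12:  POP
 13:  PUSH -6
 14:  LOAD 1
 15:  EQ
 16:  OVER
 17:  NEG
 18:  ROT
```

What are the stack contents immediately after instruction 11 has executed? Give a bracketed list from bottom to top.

PUSH 7  : 7
PUSH 9  : 7 9
DUP     : 7 9 9
OVER    : 7 9 9 9
MUL     : 7 9 81
SWAP    : 7 81 9
EQ      : 7 0
ADD     : 7
PUSH 5  : 7 5
STORE 1 : 7
LOAD 1  : 7 5

[7, 5]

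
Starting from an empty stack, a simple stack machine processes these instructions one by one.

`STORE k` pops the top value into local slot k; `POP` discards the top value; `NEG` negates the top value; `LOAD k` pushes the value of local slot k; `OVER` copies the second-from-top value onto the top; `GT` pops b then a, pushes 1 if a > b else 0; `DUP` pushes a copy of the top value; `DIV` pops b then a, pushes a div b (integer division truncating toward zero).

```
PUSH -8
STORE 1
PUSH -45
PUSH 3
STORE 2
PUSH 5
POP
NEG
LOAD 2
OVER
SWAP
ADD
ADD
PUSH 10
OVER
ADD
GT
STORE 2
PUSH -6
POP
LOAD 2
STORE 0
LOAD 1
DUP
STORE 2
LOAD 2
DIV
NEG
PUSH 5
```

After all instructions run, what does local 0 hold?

PUSH -8  : [-8]
STORE 1  : []
PUSH -45 : [-45]
PUSH 3   : [-45, 3]
STORE 2  : [-45]
PUSH 5   : [-45, 5]
POP      : [-45]
NEG      : [45]
LOAD 2   : [45, 3]
OVER     : [45, 3, 45]
SWAP     : [45, 45, 3]
ADD      : [45, 48]
ADD      : [93]
PUSH 10  : [93, 10]
OVER     : [93, 10, 93]
ADD      : [93, 103]
GT       : [0]
STORE 2  : []
PUSH -6  : [-6]
POP      : []
LOAD 2   : [0]
STORE 0  : []
LOAD 1   : [-8]
DUP      : [-8, -8]
STORE 2  : [-8]
LOAD 2   : [-8, -8]
DIV      : [1]
NEG      : [-1]
PUSH 5   : [-1, 5]

0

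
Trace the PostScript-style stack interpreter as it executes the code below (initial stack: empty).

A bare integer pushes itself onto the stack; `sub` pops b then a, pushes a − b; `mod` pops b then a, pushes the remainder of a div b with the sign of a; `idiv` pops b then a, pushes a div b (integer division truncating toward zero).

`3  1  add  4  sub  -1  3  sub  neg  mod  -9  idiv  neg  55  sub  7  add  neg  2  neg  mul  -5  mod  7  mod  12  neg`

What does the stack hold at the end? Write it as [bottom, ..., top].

[-1, -12]

3    -> [3]
1    -> [3, 1]
add  -> [4]
4    -> [4, 4]
sub  -> [0]
-1   -> [0, -1]
3    -> [0, -1, 3]
sub  -> [0, -4]
neg  -> [0, 4]
mod  -> [0]
-9   -> [0, -9]
idiv -> [0]
neg  -> [0]
55   -> [0, 55]
sub  -> [-55]
7    -> [-55, 7]
add  -> [-48]
neg  -> [48]
2    -> [48, 2]
neg  -> [48, -2]
mul  -> [-96]
-5   -> [-96, -5]
mod  -> [-1]
7    -> [-1, 7]
mod  -> [-1]
12   -> [-1, 12]
neg  -> [-1, -12]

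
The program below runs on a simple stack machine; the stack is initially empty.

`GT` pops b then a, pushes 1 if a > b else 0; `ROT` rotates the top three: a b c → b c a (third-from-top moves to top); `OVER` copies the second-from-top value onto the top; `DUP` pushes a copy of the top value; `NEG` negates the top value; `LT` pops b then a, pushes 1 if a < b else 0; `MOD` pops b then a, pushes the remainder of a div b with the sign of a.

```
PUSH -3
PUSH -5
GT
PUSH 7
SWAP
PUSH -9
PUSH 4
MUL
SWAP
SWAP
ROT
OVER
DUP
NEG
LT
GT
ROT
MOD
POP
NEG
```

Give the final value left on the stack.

PUSH -3 -> -3
PUSH -5 -> -3 -5
GT      -> 1
PUSH 7  -> 1 7
SWAP    -> 7 1
PUSH -9 -> 7 1 -9
PUSH 4  -> 7 1 -9 4
MUL     -> 7 1 -36
SWAP    -> 7 -36 1
SWAP    -> 7 1 -36
ROT     -> 1 -36 7
OVER    -> 1 -36 7 -36
DUP     -> 1 -36 7 -36 -36
NEG     -> 1 -36 7 -36 36
LT      -> 1 -36 7 1
GT      -> 1 -36 1
ROT     -> -36 1 1
MOD     -> -36 0
POP     -> -36
NEG     -> 36

36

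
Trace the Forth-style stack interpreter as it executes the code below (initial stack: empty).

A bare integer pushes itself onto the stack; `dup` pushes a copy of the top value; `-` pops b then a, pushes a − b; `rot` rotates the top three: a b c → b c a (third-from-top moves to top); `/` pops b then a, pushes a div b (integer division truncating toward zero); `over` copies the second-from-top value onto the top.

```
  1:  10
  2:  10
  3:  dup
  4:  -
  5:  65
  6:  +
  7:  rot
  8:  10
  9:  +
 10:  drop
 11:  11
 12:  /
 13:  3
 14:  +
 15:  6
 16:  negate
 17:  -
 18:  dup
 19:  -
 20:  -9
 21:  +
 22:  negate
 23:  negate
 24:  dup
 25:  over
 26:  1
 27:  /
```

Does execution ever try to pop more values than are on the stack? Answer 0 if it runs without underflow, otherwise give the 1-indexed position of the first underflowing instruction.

10  : [10]
10  : [10, 10]
dup : [10, 10, 10]
-   : [10, 0]
65  : [10, 0, 65]
+   : [10, 65]
rot  — needs 3 operands, stack has 2 → underflow

7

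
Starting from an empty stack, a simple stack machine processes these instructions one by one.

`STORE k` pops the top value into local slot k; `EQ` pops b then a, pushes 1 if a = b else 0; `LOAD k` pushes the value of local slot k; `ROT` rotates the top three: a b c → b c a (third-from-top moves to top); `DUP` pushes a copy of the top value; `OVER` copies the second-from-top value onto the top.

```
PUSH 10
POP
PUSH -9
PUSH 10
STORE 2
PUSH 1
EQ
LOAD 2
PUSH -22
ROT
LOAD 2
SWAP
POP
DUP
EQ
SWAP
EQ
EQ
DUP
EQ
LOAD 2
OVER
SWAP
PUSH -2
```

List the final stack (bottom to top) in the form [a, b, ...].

PUSH 10   [10]
POP       []
PUSH -9   [-9]
PUSH 10   [-9, 10]
STORE 2   [-9]
PUSH 1    [-9, 1]
EQ        [0]
LOAD 2    [0, 10]
PUSH -22  [0, 10, -22]
ROT       [10, -22, 0]
LOAD 2    [10, -22, 0, 10]
SWAP      [10, -22, 10, 0]
POP       [10, -22, 10]
DUP       [10, -22, 10, 10]
EQ        [10, -22, 1]
SWAP      [10, 1, -22]
EQ        [10, 0]
EQ        [0]
DUP       [0, 0]
EQ        [1]
LOAD 2    [1, 10]
OVER      [1, 10, 1]
SWAP      [1, 1, 10]
PUSH -2   [1, 1, 10, -2]

[1, 1, 10, -2]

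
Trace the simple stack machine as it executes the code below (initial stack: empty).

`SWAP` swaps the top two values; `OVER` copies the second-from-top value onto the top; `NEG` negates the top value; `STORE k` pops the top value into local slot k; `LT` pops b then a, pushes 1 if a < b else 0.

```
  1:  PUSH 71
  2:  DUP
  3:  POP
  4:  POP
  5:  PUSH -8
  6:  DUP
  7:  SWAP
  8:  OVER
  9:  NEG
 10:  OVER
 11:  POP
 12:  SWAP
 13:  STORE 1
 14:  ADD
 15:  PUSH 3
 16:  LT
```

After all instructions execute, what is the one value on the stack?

1

PUSH 71 → 71
DUP     → 71 71
POP     → 71
POP     → (empty)
PUSH -8 → -8
DUP     → -8 -8
SWAP    → -8 -8
OVER    → -8 -8 -8
NEG     → -8 -8 8
OVER    → -8 -8 8 -8
POP     → -8 -8 8
SWAP    → -8 8 -8
STORE 1 → -8 8
ADD     → 0
PUSH 3  → 0 3
LT      → 1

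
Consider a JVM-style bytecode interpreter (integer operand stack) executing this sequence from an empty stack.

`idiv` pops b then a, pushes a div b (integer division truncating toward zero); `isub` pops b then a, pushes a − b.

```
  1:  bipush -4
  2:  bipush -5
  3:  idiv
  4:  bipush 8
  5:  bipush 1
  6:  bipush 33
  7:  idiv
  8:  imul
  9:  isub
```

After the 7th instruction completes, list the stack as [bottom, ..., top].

[0, 8, 0]

bipush -4  [-4]
bipush -5  [-4, -5]
idiv       [0]
bipush 8   [0, 8]
bipush 1   [0, 8, 1]
bipush 33  [0, 8, 1, 33]
idiv       [0, 8, 0]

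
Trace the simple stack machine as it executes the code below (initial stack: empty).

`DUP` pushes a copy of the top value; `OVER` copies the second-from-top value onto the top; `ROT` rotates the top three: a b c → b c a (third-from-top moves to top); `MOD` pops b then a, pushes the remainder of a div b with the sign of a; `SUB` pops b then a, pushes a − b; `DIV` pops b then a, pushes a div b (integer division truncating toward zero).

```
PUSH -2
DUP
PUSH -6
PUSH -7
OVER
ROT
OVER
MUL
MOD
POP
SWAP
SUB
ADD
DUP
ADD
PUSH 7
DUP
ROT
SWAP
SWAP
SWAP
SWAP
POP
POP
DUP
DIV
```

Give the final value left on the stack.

1

PUSH -2 → -2
DUP     → -2 -2
PUSH -6 → -2 -2 -6
PUSH -7 → -2 -2 -6 -7
OVER    → -2 -2 -6 -7 -6
ROT     → -2 -2 -7 -6 -6
OVER    → -2 -2 -7 -6 -6 -6
MUL     → -2 -2 -7 -6 36
MOD     → -2 -2 -7 -6
POP     → -2 -2 -7
SWAP    → -2 -7 -2
SUB     → -2 -5
ADD     → -7
DUP     → -7 -7
ADD     → -14
PUSH 7  → -14 7
DUP     → -14 7 7
ROT     → 7 7 -14
SWAP    → 7 -14 7
SWAP    → 7 7 -14
SWAP    → 7 -14 7
SWAP    → 7 7 -14
POP     → 7 7
POP     → 7
DUP     → 7 7
DIV     → 1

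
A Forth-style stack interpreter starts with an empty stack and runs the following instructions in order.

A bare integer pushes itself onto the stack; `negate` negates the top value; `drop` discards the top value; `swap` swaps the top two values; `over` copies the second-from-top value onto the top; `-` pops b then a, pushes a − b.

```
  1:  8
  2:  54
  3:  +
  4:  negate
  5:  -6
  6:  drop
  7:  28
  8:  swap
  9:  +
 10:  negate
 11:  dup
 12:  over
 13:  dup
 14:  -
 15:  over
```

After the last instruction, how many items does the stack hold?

8      → 8
54     → 8 54
+      → 62
negate → -62
-6     → -62 -6
drop   → -62
28     → -62 28
swap   → 28 -62
+      → -34
negate → 34
dup    → 34 34
over   → 34 34 34
dup    → 34 34 34 34
-      → 34 34 0
over   → 34 34 0 34

4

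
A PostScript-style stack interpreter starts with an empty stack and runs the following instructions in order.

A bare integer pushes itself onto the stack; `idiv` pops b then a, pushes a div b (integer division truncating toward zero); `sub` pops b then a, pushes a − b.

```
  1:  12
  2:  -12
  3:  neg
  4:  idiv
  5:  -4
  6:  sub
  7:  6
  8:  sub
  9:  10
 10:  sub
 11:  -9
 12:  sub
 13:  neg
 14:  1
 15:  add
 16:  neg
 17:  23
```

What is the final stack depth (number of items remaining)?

12   : 12
-12  : 12 -12
neg  : 12 12
idiv : 1
-4   : 1 -4
sub  : 5
6    : 5 6
sub  : -1
10   : -1 10
sub  : -11
-9   : -11 -9
sub  : -2
neg  : 2
1    : 2 1
add  : 3
neg  : -3
23   : -3 23

2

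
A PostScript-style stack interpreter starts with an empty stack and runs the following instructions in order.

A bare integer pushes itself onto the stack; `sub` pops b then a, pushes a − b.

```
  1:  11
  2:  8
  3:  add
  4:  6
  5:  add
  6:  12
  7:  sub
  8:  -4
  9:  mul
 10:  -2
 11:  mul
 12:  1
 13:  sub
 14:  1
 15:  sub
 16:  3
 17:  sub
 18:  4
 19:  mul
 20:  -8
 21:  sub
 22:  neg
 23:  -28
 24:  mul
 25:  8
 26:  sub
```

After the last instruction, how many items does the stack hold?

1

11   11
8    11 8
add  19
6    19 6
add  25
12   25 12
sub  13
-4   13 -4
mul  -52
-2   -52 -2
mul  104
1    104 1
sub  103
1    103 1
sub  102
3    102 3
sub  99
4    99 4
mul  396
-8   396 -8
sub  404
neg  -404
-28  -404 -28
mul  11312
8    11312 8
sub  11304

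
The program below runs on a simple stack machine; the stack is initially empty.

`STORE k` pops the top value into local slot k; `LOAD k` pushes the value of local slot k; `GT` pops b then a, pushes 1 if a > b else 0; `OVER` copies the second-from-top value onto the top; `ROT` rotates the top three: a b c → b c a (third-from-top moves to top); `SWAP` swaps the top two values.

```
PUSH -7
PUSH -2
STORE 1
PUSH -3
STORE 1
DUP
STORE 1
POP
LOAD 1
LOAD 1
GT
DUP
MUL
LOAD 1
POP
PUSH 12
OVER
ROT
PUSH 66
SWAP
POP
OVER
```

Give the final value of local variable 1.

-7

PUSH -7 → [-7]
PUSH -2 → [-7, -2]
STORE 1 → [-7]
PUSH -3 → [-7, -3]
STORE 1 → [-7]
DUP     → [-7, -7]
STORE 1 → [-7]
POP     → []
LOAD 1  → [-7]
LOAD 1  → [-7, -7]
GT      → [0]
DUP     → [0, 0]
MUL     → [0]
LOAD 1  → [0, -7]
POP     → [0]
PUSH 12 → [0, 12]
OVER    → [0, 12, 0]
ROT     → [12, 0, 0]
PUSH 66 → [12, 0, 0, 66]
SWAP    → [12, 0, 66, 0]
POP     → [12, 0, 66]
OVER    → [12, 0, 66, 0]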